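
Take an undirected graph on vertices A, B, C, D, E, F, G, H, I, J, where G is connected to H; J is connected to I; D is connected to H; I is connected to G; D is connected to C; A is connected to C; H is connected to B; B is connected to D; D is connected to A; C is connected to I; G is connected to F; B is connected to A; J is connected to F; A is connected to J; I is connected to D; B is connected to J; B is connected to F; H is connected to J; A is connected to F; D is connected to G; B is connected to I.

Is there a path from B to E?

Explore from B.
Distance 1: reach A, D, F, H, I, J.
Distance 2: reach C, G.
The search is exhausted without reaching E; it lies in a different component.

No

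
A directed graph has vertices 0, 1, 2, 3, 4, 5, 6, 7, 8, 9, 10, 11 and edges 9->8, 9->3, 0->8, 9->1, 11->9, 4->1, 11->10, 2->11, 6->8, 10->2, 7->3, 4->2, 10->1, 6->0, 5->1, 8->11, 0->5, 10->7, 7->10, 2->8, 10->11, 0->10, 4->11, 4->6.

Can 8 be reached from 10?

Yes

Explore from 10.
Distance 1: reach 1, 2, 7, 11.
Distance 2: reach 3, 8, 9.
Found 8.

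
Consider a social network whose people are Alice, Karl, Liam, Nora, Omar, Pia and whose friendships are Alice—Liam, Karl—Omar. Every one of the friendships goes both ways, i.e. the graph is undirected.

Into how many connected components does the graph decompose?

From Alice: component {Alice, Liam}.
From Karl: component {Karl, Omar}.
From Nora: component {Nora}.
From Pia: component {Pia}.
That's 4 components.

4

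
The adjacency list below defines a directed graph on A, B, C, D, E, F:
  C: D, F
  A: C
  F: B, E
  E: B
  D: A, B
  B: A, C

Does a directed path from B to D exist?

Yes

Explore from B.
Distance 1: reach A, C.
Distance 2: reach D, F.
Found D.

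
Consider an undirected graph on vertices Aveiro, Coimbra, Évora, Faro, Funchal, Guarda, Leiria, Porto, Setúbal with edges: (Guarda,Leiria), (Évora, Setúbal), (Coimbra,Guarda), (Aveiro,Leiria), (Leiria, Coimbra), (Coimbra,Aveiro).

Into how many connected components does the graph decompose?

5

From Aveiro: component {Aveiro, Coimbra, Guarda, Leiria}.
From Évora: component {Évora, Setúbal}.
From Faro: component {Faro}.
From Funchal: component {Funchal}.
From Porto: component {Porto}.
That's 5 components.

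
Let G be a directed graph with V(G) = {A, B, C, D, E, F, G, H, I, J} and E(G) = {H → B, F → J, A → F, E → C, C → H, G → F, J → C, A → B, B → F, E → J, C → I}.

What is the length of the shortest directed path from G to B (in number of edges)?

5

Distance 0: G.
Distance 1: F.
Distance 2: J.
Distance 3: C.
Distance 4: H, I.
Distance 5: B — contains B.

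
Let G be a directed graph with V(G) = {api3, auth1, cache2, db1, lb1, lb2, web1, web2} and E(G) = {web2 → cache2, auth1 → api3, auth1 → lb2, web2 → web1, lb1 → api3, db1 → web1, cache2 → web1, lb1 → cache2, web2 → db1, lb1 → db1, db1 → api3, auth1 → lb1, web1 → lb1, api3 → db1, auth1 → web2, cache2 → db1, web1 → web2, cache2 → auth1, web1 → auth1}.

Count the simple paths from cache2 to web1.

7

cache2→auth1→api3→db1→web1
cache2→auth1→lb1→api3→db1→web1
cache2→auth1→lb1→db1→web1
cache2→auth1→web2→db1→web1
cache2→auth1→web2→web1
cache2→db1→web1
cache2→web1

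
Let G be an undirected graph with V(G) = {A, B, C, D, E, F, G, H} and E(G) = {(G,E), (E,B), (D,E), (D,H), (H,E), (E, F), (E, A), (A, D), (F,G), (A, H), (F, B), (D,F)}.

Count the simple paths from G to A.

G–E–A
G–E–B–F–D–A
G–E–B–F–D–H–A
G–E–D–A
G–E–D–H–A
G–E–F–D–A
G–E–F–D–H–A
G–E–H–A
... and 16 more.

24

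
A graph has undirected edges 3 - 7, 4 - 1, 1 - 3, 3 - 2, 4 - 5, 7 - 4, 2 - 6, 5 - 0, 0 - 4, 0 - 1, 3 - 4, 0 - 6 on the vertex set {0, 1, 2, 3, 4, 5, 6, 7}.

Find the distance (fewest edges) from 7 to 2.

Distance 0: 7.
Distance 1: 3, 4.
Distance 2: 0, 1, 2, 5 — contains 2.

2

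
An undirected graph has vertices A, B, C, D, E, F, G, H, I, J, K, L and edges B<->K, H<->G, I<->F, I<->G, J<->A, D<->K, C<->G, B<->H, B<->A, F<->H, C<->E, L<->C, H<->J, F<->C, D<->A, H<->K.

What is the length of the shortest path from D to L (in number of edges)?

5

Distance 0: D.
Distance 1: A, K.
Distance 2: B, H, J.
Distance 3: F, G.
Distance 4: C, I.
Distance 5: E, L — contains L.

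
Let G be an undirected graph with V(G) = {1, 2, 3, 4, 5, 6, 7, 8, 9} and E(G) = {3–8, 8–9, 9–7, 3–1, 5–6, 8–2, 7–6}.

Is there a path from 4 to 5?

No

4 has no edges, so nothing is reachable from it.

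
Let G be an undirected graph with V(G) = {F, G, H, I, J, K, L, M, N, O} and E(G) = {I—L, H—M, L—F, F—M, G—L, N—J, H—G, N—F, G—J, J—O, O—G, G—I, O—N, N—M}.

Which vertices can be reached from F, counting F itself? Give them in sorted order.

Start at F.
Its neighbours: L, M, N.
Then their neighbours: G, H, I, J, O.
Nothing further is reachable.

F, G, H, I, J, L, M, N, O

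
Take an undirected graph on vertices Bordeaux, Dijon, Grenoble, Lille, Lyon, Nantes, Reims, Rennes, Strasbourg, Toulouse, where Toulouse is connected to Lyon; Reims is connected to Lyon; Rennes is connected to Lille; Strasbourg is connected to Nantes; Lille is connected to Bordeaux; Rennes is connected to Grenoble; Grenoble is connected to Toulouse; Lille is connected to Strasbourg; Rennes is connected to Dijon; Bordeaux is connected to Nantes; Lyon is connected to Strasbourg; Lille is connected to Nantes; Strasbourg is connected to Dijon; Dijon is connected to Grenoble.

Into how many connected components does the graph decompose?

1

From Bordeaux: component {Bordeaux, Dijon, Grenoble, Lille, Lyon, Nantes, Reims, Rennes, Strasbourg, Toulouse}.
That's 1 component.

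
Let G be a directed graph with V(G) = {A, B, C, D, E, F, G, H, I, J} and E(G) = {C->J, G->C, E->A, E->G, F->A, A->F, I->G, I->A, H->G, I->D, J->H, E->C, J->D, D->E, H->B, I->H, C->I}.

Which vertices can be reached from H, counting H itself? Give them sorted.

Start at H.
Its neighbours: B, G.
Then their neighbours: C.
Then next layer: I, J.
Then next layer: A, D.
Then next layer: E, F.
Every vertex is now reached.

A, B, C, D, E, F, G, H, I, J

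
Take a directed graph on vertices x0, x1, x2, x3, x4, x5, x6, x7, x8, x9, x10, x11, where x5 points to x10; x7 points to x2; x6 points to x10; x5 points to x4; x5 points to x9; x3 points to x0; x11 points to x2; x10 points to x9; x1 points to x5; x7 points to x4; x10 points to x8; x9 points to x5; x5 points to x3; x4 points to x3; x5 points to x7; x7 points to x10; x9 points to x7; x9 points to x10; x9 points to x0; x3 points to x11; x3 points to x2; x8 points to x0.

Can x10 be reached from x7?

Yes

Explore from x7.
Distance 1: reach x2, x4, x10.
Found x10.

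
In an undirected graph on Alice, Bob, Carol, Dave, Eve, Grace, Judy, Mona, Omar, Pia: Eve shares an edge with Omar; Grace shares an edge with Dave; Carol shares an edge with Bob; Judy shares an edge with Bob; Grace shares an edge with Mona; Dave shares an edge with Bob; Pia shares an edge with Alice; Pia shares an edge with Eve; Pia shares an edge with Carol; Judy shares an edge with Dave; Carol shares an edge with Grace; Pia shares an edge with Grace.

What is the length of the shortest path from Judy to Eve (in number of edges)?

4

Distance 0: Judy.
Distance 1: Bob, Dave.
Distance 2: Carol, Grace.
Distance 3: Mona, Pia.
Distance 4: Alice, Eve — contains Eve.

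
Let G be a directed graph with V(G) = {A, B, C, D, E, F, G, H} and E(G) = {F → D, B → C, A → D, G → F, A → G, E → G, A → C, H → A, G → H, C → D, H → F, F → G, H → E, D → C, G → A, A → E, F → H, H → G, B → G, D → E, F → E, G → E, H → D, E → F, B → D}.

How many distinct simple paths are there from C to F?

3

C→D→E→F
C→D→E→G→F
C→D→E→G→H→F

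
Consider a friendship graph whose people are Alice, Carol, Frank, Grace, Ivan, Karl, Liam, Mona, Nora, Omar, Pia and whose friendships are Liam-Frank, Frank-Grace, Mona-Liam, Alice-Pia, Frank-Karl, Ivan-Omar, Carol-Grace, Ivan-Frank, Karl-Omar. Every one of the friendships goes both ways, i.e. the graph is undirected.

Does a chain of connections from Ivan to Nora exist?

No

Explore from Ivan.
Distance 1: reach Frank, Omar.
Distance 2: reach Grace, Karl, Liam.
Distance 3: reach Carol, Mona.
The search is exhausted without reaching Nora; it lies in a different component.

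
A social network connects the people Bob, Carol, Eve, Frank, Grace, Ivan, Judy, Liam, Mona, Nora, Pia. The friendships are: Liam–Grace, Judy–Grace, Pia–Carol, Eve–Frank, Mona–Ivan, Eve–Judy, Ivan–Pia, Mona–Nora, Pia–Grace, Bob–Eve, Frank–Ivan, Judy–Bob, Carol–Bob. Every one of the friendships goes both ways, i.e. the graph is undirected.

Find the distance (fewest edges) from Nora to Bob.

Distance 0: Nora.
Distance 1: Mona.
Distance 2: Ivan.
Distance 3: Frank, Pia.
Distance 4: Carol, Eve, Grace.
Distance 5: Bob, Judy, Liam — contains Bob.

5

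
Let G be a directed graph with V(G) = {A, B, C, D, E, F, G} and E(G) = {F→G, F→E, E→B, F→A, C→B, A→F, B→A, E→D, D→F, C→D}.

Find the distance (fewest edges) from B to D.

Distance 0: B.
Distance 1: A.
Distance 2: F.
Distance 3: E, G.
Distance 4: D — contains D.

4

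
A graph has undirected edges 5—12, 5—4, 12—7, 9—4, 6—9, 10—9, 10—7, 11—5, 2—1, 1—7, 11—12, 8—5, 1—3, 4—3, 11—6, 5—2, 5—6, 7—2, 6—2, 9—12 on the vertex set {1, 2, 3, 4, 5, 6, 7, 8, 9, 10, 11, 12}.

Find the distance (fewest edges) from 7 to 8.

3

Distance 0: 7.
Distance 1: 1, 2, 10, 12.
Distance 2: 3, 5, 6, 9, 11.
Distance 3: 4, 8 — contains 8.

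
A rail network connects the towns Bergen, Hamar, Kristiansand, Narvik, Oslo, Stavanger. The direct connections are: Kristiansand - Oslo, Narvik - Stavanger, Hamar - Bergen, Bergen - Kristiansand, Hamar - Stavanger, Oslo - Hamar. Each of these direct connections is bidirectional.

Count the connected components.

From Bergen: component {Bergen, Hamar, Kristiansand, Narvik, Oslo, Stavanger}.
That's 1 component.

1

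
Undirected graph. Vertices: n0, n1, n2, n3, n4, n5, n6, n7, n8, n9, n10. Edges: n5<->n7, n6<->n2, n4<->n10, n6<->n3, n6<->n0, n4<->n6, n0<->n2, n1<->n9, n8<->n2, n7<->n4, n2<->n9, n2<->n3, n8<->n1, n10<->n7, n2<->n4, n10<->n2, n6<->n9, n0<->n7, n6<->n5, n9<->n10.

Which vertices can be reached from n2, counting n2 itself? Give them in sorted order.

n0, n1, n2, n3, n4, n5, n6, n7, n8, n9, n10

Start at n2.
Its neighbours: n0, n3, n4, n6, n8, n9, n10.
Then their neighbours: n1, n5, n7.
Every vertex is now reached.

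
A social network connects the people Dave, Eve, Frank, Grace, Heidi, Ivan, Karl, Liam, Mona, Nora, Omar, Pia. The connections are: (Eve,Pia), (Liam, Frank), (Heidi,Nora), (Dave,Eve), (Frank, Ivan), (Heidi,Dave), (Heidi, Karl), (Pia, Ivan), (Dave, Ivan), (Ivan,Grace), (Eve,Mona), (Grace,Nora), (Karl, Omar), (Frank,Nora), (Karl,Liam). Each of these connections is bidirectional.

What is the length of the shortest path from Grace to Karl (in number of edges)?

3

Distance 0: Grace.
Distance 1: Ivan, Nora.
Distance 2: Dave, Frank, Heidi, Pia.
Distance 3: Eve, Karl, Liam — contains Karl.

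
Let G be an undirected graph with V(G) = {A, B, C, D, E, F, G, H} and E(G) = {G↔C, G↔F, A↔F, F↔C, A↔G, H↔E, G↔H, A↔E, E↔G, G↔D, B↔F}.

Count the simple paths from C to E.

10

C–F–A–E
C–F–A–G–E
C–F–A–G–H–E
C–F–G–A–E
C–F–G–E
C–F–G–H–E
C–G–A–E
C–G–E
C–G–F–A–E
C–G–H–E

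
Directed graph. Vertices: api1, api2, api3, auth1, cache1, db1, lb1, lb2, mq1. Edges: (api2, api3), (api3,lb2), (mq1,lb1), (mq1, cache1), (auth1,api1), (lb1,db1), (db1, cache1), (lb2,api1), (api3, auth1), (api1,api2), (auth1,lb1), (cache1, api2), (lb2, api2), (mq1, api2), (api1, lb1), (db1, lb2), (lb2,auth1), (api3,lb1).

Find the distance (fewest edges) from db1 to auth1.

2

Distance 0: db1.
Distance 1: cache1, lb2.
Distance 2: api1, api2, auth1 — contains auth1.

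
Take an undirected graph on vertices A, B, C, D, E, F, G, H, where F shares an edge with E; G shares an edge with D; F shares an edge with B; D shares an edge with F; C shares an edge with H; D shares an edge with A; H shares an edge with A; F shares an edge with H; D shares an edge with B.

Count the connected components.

1

From A: component {A, B, C, D, E, F, G, H}.
That's 1 component.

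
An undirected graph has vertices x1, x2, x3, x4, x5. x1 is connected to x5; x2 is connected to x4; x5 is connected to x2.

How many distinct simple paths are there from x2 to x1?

1

x2–x5–x1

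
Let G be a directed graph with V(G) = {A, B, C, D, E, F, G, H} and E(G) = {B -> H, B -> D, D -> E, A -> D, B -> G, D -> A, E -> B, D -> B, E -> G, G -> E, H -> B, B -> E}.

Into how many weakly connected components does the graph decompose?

3

From A: component {A, B, D, E, G, H}.
From C: component {C}.
From F: component {F}.
That's 3 components.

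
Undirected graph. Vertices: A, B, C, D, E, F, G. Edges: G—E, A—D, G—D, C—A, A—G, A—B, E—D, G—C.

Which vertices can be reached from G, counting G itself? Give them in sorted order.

A, B, C, D, E, G

Start at G.
Its neighbours: A, C, D, E.
Then their neighbours: B.
Nothing further is reachable.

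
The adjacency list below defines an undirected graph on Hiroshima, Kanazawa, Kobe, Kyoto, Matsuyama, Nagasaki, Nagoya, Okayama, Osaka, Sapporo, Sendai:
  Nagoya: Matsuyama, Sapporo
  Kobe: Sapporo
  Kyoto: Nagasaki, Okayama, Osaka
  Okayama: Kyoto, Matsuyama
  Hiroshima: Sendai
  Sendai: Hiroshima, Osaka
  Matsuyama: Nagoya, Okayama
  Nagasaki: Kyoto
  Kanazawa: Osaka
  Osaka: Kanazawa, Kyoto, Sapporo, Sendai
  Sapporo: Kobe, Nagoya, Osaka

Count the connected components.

From Hiroshima: component {Hiroshima, Kanazawa, Kobe, Kyoto, Matsuyama, Nagasaki, Nagoya, Okayama, Osaka, Sapporo, Sendai}.
That's 1 component.

1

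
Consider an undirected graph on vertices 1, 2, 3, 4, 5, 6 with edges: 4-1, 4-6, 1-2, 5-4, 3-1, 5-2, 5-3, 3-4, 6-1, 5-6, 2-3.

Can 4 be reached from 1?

Yes

Explore from 1.
Distance 1: reach 2, 3, 4, 6.
Found 4.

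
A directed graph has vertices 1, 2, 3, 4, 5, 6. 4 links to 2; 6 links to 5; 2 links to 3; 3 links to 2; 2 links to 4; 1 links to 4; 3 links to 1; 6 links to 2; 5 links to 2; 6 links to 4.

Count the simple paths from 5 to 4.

5→2→3→1→4
5→2→4

2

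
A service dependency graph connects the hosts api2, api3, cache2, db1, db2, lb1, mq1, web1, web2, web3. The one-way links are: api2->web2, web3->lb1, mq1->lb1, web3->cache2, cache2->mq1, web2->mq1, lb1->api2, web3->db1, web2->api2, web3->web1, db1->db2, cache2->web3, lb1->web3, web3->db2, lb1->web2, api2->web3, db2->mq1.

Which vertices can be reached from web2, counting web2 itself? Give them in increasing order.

Start at web2.
Its neighbours: api2, mq1.
Then their neighbours: lb1, web3.
Then next layer: cache2, db1, db2, web1.
Nothing further is reachable.

api2, cache2, db1, db2, lb1, mq1, web1, web2, web3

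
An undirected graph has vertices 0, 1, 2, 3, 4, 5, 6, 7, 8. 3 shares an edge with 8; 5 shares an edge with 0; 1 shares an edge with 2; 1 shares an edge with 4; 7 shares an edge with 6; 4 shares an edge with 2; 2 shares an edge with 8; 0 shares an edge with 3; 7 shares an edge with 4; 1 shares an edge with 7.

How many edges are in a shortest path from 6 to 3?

Distance 0: 6.
Distance 1: 7.
Distance 2: 1, 4.
Distance 3: 2.
Distance 4: 8.
Distance 5: 3 — contains 3.

5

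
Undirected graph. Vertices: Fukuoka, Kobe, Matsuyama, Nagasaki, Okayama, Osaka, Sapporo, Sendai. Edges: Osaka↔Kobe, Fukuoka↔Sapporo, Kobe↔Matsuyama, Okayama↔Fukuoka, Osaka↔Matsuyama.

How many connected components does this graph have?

From Fukuoka: component {Fukuoka, Okayama, Sapporo}.
From Kobe: component {Kobe, Matsuyama, Osaka}.
From Nagasaki: component {Nagasaki}.
From Sendai: component {Sendai}.
That's 4 components.

4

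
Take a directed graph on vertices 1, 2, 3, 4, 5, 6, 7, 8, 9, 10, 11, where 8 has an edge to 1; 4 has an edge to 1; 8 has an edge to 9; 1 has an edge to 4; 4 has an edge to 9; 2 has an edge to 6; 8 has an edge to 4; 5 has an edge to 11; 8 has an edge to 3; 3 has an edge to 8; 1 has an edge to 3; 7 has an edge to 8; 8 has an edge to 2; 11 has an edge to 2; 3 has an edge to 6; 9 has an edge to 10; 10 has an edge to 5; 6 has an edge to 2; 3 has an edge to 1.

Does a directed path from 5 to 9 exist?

Explore from 5.
Distance 1: reach 11.
Distance 2: reach 2.
Distance 3: reach 6.
The search from 5 is exhausted; no directed path reaches 9.

No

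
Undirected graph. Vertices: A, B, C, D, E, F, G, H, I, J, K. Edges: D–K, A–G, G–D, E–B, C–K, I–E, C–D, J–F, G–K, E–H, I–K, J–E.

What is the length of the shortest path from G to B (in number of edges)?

Distance 0: G.
Distance 1: A, D, K.
Distance 2: C, I.
Distance 3: E.
Distance 4: B, H, J — contains B.

4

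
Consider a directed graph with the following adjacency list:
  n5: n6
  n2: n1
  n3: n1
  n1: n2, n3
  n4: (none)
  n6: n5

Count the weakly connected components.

3

From n1: component {n1, n2, n3}.
From n4: component {n4}.
From n5: component {n5, n6}.
That's 3 components.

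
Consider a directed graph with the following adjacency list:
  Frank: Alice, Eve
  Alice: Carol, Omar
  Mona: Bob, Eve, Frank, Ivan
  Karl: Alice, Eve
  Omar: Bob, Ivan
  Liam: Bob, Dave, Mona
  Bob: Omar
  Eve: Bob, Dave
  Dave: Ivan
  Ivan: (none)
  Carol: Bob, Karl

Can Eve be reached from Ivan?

No

Ivan has no outgoing edges, so nothing is reachable from it.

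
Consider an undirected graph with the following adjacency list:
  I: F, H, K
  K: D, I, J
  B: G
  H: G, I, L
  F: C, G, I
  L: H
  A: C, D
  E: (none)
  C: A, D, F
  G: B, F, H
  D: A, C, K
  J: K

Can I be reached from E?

No

E has no edges, so nothing is reachable from it.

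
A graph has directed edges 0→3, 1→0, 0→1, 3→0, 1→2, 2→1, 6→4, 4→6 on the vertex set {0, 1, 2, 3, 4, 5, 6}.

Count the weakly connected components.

3

From 0: component {0, 1, 2, 3}.
From 4: component {4, 6}.
From 5: component {5}.
That's 3 components.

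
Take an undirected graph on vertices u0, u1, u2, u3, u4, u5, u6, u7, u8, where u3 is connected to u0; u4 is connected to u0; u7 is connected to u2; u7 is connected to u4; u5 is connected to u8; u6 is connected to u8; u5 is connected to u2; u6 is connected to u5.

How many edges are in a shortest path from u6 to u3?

Distance 0: u6.
Distance 1: u5, u8.
Distance 2: u2.
Distance 3: u7.
Distance 4: u4.
Distance 5: u0.
Distance 6: u3 — contains u3.

6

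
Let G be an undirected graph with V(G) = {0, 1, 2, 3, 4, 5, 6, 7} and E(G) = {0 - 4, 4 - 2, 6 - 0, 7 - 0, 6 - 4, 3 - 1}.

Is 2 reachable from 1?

Explore from 1.
Distance 1: reach 3.
The search is exhausted without reaching 2; it lies in a different component.

No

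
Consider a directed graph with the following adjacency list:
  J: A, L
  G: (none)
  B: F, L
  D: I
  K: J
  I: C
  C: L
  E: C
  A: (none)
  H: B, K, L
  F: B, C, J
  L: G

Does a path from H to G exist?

Yes

Explore from H.
Distance 1: reach B, K, L.
Distance 2: reach F, G, J.
Found G.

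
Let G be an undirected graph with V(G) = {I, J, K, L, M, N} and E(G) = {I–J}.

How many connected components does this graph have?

5

From I: component {I, J}.
From K: component {K}.
From L: component {L}.
From M: component {M}.
From N: component {N}.
That's 5 components.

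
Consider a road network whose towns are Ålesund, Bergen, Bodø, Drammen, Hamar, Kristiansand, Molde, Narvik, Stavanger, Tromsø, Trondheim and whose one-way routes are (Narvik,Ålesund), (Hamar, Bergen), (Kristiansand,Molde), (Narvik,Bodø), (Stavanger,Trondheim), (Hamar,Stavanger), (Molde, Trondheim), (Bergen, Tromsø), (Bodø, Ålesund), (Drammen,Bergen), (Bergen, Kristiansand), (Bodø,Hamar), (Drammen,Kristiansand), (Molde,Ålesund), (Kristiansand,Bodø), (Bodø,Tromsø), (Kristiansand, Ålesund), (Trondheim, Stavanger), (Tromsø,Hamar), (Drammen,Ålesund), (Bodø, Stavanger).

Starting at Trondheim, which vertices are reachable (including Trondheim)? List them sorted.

Start at Trondheim.
Its neighbours: Stavanger.
Nothing further is reachable.

Stavanger, Trondheim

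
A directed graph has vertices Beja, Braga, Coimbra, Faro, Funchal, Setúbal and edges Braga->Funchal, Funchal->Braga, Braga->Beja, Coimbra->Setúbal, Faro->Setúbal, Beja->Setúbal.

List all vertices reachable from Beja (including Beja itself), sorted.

Start at Beja.
Its neighbours: Setúbal.
Nothing further is reachable.

Beja, Setúbal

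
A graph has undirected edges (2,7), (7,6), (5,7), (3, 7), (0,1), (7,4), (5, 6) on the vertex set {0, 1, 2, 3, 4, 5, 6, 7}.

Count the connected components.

2

From 0: component {0, 1}.
From 2: component {2, 3, 4, 5, 6, 7}.
That's 2 components.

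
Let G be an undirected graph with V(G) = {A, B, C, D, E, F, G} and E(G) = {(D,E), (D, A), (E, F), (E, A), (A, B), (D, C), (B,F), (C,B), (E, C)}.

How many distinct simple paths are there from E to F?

7

E–A–B–F
E–A–D–C–B–F
E–C–B–F
E–C–D–A–B–F
E–D–A–B–F
E–D–C–B–F
E–F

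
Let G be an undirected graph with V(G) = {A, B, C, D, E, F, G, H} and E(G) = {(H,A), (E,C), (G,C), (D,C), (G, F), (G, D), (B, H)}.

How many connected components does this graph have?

From A: component {A, B, H}.
From C: component {C, D, E, F, G}.
That's 2 components.

2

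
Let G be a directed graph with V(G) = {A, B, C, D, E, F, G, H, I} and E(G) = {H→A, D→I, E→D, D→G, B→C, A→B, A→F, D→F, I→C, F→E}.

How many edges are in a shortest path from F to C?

Distance 0: F.
Distance 1: E.
Distance 2: D.
Distance 3: G, I.
Distance 4: C — contains C.

4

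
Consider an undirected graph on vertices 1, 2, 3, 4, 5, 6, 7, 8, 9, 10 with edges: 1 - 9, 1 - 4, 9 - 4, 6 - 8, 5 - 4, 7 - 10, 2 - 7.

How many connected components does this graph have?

From 1: component {1, 4, 5, 9}.
From 2: component {2, 7, 10}.
From 3: component {3}.
From 6: component {6, 8}.
That's 4 components.

4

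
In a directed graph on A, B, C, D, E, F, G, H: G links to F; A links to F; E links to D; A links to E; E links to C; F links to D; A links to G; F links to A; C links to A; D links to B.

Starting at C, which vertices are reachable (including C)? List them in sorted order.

Start at C.
Its neighbours: A.
Then their neighbours: E, F, G.
Then next layer: D.
Then next layer: B.
Nothing further is reachable.

A, B, C, D, E, F, G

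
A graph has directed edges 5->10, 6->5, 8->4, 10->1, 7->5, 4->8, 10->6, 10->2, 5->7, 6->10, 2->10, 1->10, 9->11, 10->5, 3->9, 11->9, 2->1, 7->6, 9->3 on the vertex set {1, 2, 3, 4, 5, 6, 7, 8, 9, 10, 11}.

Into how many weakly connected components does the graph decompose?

From 1: component {1, 2, 5, 6, 7, 10}.
From 3: component {3, 9, 11}.
From 4: component {4, 8}.
That's 3 components.

3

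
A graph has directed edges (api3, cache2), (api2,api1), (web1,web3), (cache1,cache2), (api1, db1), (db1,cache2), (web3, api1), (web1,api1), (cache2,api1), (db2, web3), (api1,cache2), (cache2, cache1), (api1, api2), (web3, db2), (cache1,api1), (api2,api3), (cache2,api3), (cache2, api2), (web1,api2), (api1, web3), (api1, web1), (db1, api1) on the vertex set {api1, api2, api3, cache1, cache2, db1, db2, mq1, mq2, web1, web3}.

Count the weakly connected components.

3

From api1: component {api1, api2, api3, cache1, cache2, db1, db2, web1, web3}.
From mq1: component {mq1}.
From mq2: component {mq2}.
That's 3 components.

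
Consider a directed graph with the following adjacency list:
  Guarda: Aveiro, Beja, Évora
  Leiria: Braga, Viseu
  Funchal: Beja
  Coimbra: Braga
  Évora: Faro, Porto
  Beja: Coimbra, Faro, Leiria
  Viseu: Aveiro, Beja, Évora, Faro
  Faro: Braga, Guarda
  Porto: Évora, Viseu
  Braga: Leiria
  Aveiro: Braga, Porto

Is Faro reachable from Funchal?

Explore from Funchal.
Distance 1: reach Beja.
Distance 2: reach Coimbra, Faro, Leiria.
Found Faro.

Yes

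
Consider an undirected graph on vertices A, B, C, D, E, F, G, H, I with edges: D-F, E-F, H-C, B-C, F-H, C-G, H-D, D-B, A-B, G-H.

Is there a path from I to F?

I has no edges, so nothing is reachable from it.

No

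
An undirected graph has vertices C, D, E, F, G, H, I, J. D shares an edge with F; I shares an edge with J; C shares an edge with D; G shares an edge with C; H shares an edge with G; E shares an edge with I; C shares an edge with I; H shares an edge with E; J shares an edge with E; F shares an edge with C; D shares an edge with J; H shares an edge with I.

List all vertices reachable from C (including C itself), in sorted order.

C, D, E, F, G, H, I, J

Start at C.
Its neighbours: D, F, G, I.
Then their neighbours: E, H, J.
Every vertex is now reached.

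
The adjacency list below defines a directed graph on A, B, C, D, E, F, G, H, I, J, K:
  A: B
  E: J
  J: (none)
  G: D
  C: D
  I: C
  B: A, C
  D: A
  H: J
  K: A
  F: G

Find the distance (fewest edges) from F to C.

Distance 0: F.
Distance 1: G.
Distance 2: D.
Distance 3: A.
Distance 4: B.
Distance 5: C — contains C.

5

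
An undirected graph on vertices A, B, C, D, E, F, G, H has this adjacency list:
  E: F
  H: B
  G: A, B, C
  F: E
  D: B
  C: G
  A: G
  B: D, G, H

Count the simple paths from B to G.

B–G

1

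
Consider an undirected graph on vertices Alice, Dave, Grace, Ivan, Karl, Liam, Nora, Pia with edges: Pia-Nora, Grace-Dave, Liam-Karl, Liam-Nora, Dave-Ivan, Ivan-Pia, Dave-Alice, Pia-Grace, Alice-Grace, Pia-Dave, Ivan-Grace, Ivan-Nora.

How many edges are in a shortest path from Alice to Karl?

5

Distance 0: Alice.
Distance 1: Dave, Grace.
Distance 2: Ivan, Pia.
Distance 3: Nora.
Distance 4: Liam.
Distance 5: Karl — contains Karl.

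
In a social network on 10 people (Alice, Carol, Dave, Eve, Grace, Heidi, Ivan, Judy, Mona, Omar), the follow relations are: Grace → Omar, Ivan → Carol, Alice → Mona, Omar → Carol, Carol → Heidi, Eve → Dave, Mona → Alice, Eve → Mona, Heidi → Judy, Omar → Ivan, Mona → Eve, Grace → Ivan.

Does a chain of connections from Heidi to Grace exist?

No

Explore from Heidi.
Distance 1: reach Judy.
The search from Heidi is exhausted; no directed path reaches Grace.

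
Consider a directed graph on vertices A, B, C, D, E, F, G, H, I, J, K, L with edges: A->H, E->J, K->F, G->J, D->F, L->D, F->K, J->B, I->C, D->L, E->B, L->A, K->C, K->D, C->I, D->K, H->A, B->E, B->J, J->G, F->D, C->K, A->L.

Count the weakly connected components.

2

From A: component {A, C, D, F, H, I, K, L}.
From B: component {B, E, G, J}.
That's 2 components.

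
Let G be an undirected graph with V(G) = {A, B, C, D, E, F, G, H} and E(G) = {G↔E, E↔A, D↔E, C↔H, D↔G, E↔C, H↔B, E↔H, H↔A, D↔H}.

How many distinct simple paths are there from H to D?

H–A–E–D
H–A–E–G–D
H–C–E–D
H–C–E–G–D
H–D
H–E–D
H–E–G–D

7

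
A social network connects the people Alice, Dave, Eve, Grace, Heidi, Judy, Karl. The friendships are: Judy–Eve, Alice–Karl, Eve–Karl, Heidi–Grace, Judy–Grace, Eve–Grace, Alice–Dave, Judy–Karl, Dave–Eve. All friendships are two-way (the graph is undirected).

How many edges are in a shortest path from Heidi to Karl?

3

Distance 0: Heidi.
Distance 1: Grace.
Distance 2: Eve, Judy.
Distance 3: Dave, Karl — contains Karl.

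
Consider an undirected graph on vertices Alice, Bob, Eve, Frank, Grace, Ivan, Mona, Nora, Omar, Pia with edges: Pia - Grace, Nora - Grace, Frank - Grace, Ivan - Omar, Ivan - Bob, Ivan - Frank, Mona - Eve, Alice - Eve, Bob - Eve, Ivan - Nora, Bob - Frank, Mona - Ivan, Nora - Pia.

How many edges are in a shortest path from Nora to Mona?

2

Distance 0: Nora.
Distance 1: Grace, Ivan, Pia.
Distance 2: Bob, Frank, Mona, Omar — contains Mona.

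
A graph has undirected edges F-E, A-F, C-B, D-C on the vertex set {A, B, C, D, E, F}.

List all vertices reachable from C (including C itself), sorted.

Start at C.
Its neighbours: B, D.
Nothing further is reachable.

B, C, D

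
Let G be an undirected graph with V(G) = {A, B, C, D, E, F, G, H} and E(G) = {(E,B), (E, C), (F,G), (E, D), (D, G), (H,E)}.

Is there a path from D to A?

Explore from D.
Distance 1: reach E, G.
Distance 2: reach B, C, F, H.
The search is exhausted without reaching A; it lies in a different component.

No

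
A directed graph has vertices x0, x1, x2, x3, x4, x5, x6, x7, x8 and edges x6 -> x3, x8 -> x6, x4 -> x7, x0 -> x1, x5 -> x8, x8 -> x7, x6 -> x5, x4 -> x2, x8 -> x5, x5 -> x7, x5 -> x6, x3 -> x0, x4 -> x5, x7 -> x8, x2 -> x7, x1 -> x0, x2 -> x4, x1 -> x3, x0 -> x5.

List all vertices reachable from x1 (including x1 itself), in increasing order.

Start at x1.
Its neighbours: x0, x3.
Then their neighbours: x5.
Then next layer: x6, x7, x8.
Nothing further is reachable.

x0, x1, x3, x5, x6, x7, x8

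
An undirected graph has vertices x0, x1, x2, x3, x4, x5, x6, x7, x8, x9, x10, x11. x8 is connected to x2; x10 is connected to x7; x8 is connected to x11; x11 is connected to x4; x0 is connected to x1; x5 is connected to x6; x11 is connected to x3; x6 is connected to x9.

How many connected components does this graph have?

4

From x0: component {x0, x1}.
From x2: component {x2, x3, x4, x8, x11}.
From x5: component {x5, x6, x9}.
From x7: component {x7, x10}.
That's 4 components.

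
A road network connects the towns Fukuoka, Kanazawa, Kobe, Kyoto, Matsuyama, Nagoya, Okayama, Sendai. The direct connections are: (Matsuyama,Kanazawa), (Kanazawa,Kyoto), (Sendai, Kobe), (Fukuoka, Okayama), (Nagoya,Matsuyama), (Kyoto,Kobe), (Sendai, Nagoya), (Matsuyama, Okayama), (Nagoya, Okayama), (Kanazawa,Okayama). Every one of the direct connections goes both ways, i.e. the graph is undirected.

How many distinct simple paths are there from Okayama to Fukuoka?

1

Okayama–Fukuoka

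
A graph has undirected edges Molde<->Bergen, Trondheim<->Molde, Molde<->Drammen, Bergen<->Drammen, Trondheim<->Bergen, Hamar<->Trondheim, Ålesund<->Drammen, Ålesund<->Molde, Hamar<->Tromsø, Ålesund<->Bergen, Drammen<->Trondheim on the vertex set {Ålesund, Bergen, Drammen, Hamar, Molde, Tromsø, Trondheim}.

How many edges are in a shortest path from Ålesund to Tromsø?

Distance 0: Ålesund.
Distance 1: Bergen, Drammen, Molde.
Distance 2: Trondheim.
Distance 3: Hamar.
Distance 4: Tromsø — contains Tromsø.

4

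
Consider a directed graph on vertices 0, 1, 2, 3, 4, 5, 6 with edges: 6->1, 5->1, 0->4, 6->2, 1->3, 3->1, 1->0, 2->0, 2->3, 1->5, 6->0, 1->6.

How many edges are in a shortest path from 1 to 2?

Distance 0: 1.
Distance 1: 0, 3, 5, 6.
Distance 2: 2, 4 — contains 2.

2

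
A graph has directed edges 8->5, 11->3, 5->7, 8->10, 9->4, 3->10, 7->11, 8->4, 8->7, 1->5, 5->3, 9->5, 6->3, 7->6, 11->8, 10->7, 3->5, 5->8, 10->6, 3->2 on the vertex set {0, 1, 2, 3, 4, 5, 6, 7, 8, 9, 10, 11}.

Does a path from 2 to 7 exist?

No

2 has no outgoing edges, so nothing is reachable from it.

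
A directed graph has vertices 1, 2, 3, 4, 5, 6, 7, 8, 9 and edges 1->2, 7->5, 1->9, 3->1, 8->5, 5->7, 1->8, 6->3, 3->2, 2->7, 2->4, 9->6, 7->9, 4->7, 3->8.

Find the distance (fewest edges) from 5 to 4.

Distance 0: 5.
Distance 1: 7.
Distance 2: 9.
Distance 3: 6.
Distance 4: 3.
Distance 5: 1, 2, 8.
Distance 6: 4 — contains 4.

6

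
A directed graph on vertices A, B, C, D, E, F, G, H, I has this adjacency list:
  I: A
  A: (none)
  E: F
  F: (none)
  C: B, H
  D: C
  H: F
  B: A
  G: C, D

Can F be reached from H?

Yes

Explore from H.
Distance 1: reach F.
Found F.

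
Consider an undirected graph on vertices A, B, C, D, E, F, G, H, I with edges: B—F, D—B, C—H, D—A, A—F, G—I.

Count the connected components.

4

From A: component {A, B, D, F}.
From C: component {C, H}.
From E: component {E}.
From G: component {G, I}.
That's 4 components.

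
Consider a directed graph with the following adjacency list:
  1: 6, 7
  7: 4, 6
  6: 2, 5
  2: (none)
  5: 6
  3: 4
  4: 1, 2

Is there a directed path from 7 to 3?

Explore from 7.
Distance 1: reach 4, 6.
Distance 2: reach 1, 2, 5.
The search from 7 is exhausted; no directed path reaches 3.

No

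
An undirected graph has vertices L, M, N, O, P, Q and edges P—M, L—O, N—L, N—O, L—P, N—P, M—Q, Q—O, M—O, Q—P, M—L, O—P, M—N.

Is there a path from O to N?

Explore from O.
Distance 1: reach L, M, N, P, Q.
Found N.

Yes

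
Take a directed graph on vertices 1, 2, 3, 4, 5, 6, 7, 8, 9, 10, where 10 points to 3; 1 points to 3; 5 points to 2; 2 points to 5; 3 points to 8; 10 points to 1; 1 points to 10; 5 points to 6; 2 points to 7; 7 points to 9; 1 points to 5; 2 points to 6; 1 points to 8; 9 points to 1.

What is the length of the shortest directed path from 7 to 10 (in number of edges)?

3

Distance 0: 7.
Distance 1: 9.
Distance 2: 1.
Distance 3: 3, 5, 8, 10 — contains 10.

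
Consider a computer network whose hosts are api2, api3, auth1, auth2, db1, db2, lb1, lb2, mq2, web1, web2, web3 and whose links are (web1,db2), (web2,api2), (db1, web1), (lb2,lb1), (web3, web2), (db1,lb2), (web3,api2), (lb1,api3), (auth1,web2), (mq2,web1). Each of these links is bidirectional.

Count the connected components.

3

From api2: component {api2, auth1, web2, web3}.
From api3: component {api3, db1, db2, lb1, lb2, mq2, web1}.
From auth2: component {auth2}.
That's 3 components.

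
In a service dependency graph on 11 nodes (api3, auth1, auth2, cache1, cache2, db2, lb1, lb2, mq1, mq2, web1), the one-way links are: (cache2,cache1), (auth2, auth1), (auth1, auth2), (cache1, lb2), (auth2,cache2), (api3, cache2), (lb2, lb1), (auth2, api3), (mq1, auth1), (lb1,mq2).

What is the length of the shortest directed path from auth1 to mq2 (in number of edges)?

6

Distance 0: auth1.
Distance 1: auth2.
Distance 2: api3, cache2.
Distance 3: cache1.
Distance 4: lb2.
Distance 5: lb1.
Distance 6: mq2 — contains mq2.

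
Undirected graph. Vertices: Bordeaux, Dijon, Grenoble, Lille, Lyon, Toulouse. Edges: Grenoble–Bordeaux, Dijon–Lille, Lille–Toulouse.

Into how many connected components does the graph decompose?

From Bordeaux: component {Bordeaux, Grenoble}.
From Dijon: component {Dijon, Lille, Toulouse}.
From Lyon: component {Lyon}.
That's 3 components.

3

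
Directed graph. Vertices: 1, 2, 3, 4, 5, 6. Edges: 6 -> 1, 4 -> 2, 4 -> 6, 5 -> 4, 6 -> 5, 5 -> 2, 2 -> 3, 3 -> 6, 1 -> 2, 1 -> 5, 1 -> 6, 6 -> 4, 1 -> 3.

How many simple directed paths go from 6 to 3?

7

6→1→2→3
6→1→3
6→1→5→2→3
6→1→5→4→2→3
6→4→2→3
6→5→2→3
6→5→4→2→3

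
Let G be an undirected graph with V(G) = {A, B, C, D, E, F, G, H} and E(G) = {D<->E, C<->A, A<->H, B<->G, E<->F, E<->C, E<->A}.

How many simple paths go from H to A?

H–A

1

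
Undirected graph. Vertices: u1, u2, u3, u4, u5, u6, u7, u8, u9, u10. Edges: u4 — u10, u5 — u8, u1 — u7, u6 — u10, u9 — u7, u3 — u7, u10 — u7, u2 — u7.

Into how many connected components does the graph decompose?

2

From u1: component {u1, u2, u3, u4, u6, u7, u9, u10}.
From u5: component {u5, u8}.
That's 2 components.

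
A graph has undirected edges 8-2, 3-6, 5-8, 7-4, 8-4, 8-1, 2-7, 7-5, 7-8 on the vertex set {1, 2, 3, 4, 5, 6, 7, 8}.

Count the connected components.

From 1: component {1, 2, 4, 5, 7, 8}.
From 3: component {3, 6}.
That's 2 components.

2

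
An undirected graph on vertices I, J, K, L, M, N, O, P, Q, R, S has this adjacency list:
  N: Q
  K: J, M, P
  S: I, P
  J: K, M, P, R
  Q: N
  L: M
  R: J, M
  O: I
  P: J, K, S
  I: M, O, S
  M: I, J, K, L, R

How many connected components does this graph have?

2

From I: component {I, J, K, L, M, O, P, R, S}.
From N: component {N, Q}.
That's 2 components.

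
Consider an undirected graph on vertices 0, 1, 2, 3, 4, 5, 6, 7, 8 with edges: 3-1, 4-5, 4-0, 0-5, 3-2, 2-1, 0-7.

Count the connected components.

4

From 0: component {0, 4, 5, 7}.
From 1: component {1, 2, 3}.
From 6: component {6}.
From 8: component {8}.
That's 4 components.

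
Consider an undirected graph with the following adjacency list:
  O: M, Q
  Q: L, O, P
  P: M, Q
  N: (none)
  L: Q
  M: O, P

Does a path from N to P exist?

No

N has no edges, so nothing is reachable from it.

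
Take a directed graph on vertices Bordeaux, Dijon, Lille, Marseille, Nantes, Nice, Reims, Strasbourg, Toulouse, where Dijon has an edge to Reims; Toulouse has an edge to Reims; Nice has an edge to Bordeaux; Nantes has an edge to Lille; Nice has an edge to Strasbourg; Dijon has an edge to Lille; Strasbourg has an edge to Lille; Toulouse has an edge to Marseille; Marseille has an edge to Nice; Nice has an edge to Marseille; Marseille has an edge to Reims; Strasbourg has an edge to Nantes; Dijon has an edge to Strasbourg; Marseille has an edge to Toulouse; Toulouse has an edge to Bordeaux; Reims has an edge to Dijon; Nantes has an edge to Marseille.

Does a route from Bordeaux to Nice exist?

Bordeaux has no outgoing edges, so nothing is reachable from it.

No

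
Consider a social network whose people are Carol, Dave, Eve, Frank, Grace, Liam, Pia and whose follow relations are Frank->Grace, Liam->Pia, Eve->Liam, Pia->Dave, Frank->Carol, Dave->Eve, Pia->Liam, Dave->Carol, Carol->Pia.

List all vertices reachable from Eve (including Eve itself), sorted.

Carol, Dave, Eve, Liam, Pia

Start at Eve.
Its neighbours: Liam.
Then their neighbours: Pia.
Then next layer: Dave.
Then next layer: Carol.
Nothing further is reachable.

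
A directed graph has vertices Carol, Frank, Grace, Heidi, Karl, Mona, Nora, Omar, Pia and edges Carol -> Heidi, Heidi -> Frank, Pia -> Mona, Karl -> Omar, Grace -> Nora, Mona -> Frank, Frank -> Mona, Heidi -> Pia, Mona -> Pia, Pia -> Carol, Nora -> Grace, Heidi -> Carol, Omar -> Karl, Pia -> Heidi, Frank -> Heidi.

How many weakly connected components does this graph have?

3

From Carol: component {Carol, Frank, Heidi, Mona, Pia}.
From Grace: component {Grace, Nora}.
From Karl: component {Karl, Omar}.
That's 3 components.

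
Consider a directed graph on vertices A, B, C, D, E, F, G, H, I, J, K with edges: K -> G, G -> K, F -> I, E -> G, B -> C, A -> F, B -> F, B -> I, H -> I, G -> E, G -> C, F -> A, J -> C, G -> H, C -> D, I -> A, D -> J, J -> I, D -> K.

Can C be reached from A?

Explore from A.
Distance 1: reach F.
Distance 2: reach I.
The search from A is exhausted; no directed path reaches C.

No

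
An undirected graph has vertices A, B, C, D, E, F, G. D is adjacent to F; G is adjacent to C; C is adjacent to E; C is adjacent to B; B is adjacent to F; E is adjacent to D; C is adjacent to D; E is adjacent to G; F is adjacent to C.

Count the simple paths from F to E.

F–B–C–D–E
F–B–C–E
F–B–C–G–E
F–C–D–E
F–C–E
F–C–G–E
F–D–C–E
F–D–C–G–E
F–D–E

9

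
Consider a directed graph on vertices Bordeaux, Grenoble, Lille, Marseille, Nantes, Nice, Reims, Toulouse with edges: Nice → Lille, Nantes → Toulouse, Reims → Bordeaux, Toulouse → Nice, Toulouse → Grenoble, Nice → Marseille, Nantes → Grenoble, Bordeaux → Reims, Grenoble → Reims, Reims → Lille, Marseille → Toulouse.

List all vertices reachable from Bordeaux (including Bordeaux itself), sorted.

Start at Bordeaux.
Its neighbours: Reims.
Then their neighbours: Lille.
Nothing further is reachable.

Bordeaux, Lille, Reims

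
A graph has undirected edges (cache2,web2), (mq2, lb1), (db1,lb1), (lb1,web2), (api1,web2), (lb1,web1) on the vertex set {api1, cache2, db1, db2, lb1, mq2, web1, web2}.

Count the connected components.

From api1: component {api1, cache2, db1, lb1, mq2, web1, web2}.
From db2: component {db2}.
That's 2 components.

2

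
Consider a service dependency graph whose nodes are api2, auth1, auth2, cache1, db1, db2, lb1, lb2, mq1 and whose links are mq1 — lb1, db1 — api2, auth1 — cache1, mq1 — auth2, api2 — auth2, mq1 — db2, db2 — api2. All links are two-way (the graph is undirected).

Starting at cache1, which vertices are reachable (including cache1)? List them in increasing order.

Start at cache1.
Its neighbours: auth1.
Nothing further is reachable.

auth1, cache1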